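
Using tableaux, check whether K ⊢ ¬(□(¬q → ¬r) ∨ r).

Not valid

Tableau for the negation □(¬q → ¬r) ∨ r:
1. □(¬q → ¬r) ∨ r, u
2. r, u
The negation has an open branch (countermodel exists).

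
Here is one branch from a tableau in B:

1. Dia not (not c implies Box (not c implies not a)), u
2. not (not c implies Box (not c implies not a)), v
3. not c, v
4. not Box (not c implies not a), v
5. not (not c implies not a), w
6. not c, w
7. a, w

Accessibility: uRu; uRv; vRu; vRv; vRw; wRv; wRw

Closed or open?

Not closed

No world carries both an atom and its negation.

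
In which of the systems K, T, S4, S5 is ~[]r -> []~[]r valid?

S5

S4-tableau for the negation ~(~[]r -> []~[]r):
1. ~(~[]r -> []~[]r), u
2. ~[]r, u
3. ~[]~[]r, u
4. ~r, v
5. []r, w
6. r, w
Accessibility: uRu, uRv, uRw, vRv, wRw
Complete open branch: countermodel on an S4-frame, so not valid in S4, nor in K, T (the same frame is also a K-frame and a T-frame).
S5-tableau for the negation ~(~[]r -> []~[]r):
1. ~(~[]r -> []~[]r), u
2. ~[]r, u
3. ~[]~[]r, u
4. ~r, v
5. []r, w
6. r, u
7. r, v
Accessibility: uRu, uRv, uRw, vRu, vRv, vRw, wRu, wRv, wRw
Branch closes: r and ~r both at v.
Every branch closes (one shown): valid in S5.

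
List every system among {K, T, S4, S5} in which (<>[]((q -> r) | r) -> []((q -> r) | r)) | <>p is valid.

S5-tableau for the negation ~((<>[]((q -> r) | r) -> []((q -> r) | r)) | <>p):
1. ~((<>[]((q -> r) | r) -> []((q -> r) | r)) | <>p), w0
2. ~(<>[]((q -> r) | r) -> []((q -> r) | r)), w0
3. ~<>p, w0
4. <>[]((q -> r) | r), w0
5. ~[]((q -> r) | r), w0
6. ~p, w0
7. []((q -> r) | r), w1
8. ~p, w1
9. (q -> r) | r, w0
10. (q -> r) | r, w1
11. q -> r, w0
12. q -> r, w1
13. r, w0
14. r, w1
15. ~((q -> r) | r), w2
16. ~(q -> r), w2
17. ~r, w2
18. q, w2
19. ~p, w2
20. (q -> r) | r, w2
21. q -> r, w2
22. r, w2
Accessibility: w0Rw0, w0Rw1, w0Rw2, w1Rw0, w1Rw1, w1Rw2, w2Rw0, w2Rw1, w2Rw2
Branch closes: r and ~r both at w2.
Every branch closes (one shown): valid in S5.
S4-tableau for the negation ~((<>[]((q -> r) | r) -> []((q -> r) | r)) | <>p):
1. ~((<>[]((q -> r) | r) -> []((q -> r) | r)) | <>p), w0
2. ~(<>[]((q -> r) | r) -> []((q -> r) | r)), w0
3. ~<>p, w0
4. <>[]((q -> r) | r), w0
5. ~[]((q -> r) | r), w0
6. ~p, w0
7. []((q -> r) | r), w1
8. ~p, w1
9. (q -> r) | r, w1
10. r, w1
11. ~((q -> r) | r), w2
12. ~(q -> r), w2
13. ~r, w2
14. q, w2
15. ~p, w2
Accessibility: w0Rw0, w0Rw1, w0Rw2, w1Rw1, w2Rw2
Complete open branch: countermodel on an S4-frame, so not valid in S4, nor in K, T (the same frame is also a K-frame and a T-frame).

S5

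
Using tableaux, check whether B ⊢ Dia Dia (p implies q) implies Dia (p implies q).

Tableau for the negation not (Dia Dia (p implies q) implies Dia (p implies q)):
1. not (Dia Dia (p implies q) implies Dia (p implies q)), u
2. Dia Dia (p implies q), u
3. not Dia (p implies q), u
4. not (p implies q), u
5. p, u
6. not q, u
7. Dia (p implies q), v
8. not (p implies q), v
9. p, v
10. not q, v
11. p implies q, w
12. q, w
Accessibility: uRu, uRv, vRu, vRv, vRw, wRv, wRw
The negation has an open branch (countermodel exists).

Not valid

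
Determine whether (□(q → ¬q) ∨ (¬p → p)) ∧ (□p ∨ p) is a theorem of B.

Tableau for the negation ¬((□(q → ¬q) ∨ (¬p → p)) ∧ (□p ∨ p)):
1. ¬((□(q → ¬q) ∨ (¬p → p)) ∧ (□p ∨ p)), 0
2. ¬(□p ∨ p), 0   [¬∧-rule on 1 (branches; this branch)]
3. ¬□p, 0   [¬∨-rule on 2]
4. ¬p, 0   [¬∨-rule on 2]
5. ¬p, 1   [¬□-rule on 3: fresh world 1, 0R1]
Accessibility: 0R0, 0R1, 1R0, 1R1
The negation has an open branch (countermodel exists).

Invalid (countermodel exists)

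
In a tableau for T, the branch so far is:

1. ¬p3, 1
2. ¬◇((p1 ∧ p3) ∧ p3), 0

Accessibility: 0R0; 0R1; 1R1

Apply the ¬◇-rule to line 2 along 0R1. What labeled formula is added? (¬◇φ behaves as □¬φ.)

¬◇φ behaves as □¬φ: propagate the negated body to each accessible world.

¬((p1 ∧ p3) ∧ p3), 1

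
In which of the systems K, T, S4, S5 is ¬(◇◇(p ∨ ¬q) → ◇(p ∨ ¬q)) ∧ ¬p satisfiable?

K, T

S4-tableau for the formula:
1. ¬(◇◇(p ∨ ¬q) → ◇(p ∨ ¬q)) ∧ ¬p, 0
2. ¬(◇◇(p ∨ ¬q) → ◇(p ∨ ¬q)), 0
3. ¬p, 0
4. ◇◇(p ∨ ¬q), 0
5. ¬◇(p ∨ ¬q), 0
6. ¬(p ∨ ¬q), 0
7. q, 0
8. ◇(p ∨ ¬q), 1
9. ¬(p ∨ ¬q), 1
10. ¬p, 1
11. q, 1
12. p ∨ ¬q, 2
13. ¬(p ∨ ¬q), 2
14. ¬p, 2
15. q, 2
16. ¬q, 2
Accessibility: 0R0, 0R1, 0R2, 1R1, 1R2, 2R2
Branch closes: q and ¬q both at 2.
Every branch closes (one shown): unsatisfiable in S4, hence also in S5 (every S5-frame is an S4-frame).
T-tableau for the formula:
1. ¬(◇◇(p ∨ ¬q) → ◇(p ∨ ¬q)) ∧ ¬p, 0
2. ¬(◇◇(p ∨ ¬q) → ◇(p ∨ ¬q)), 0
3. ¬p, 0
4. ◇◇(p ∨ ¬q), 0
5. ¬◇(p ∨ ¬q), 0
6. ¬(p ∨ ¬q), 0
7. q, 0
8. ◇(p ∨ ¬q), 1
9. ¬(p ∨ ¬q), 1
10. ¬p, 1
11. q, 1
12. p ∨ ¬q, 2
13. ¬q, 2
Accessibility: 0R0, 0R1, 1R1, 1R2, 2R2
Complete open branch: satisfiable in T, hence also in K (this T-model is also a K-model).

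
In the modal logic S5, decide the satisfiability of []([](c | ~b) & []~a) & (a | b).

1. []([](c | ~b) & []~a) & (a | b), u
2. []([](c | ~b) & []~a), u   [&-rule on 1]
3. a | b, u   [&-rule on 1]
4. [](c | ~b) & []~a, u   [[]-rule on 2 via uRu]
5. [](c | ~b), u   [&-rule on 4]
6. []~a, u   [&-rule on 4]
7. c | ~b, u   [[]-rule on 5 via uRu]
8. ~a, u   [[]-rule on 6 via uRu]
9. b, u   [|-rule on 3 (branches; this branch)]
10. c, u   [|-rule on 7 (branches; this branch)]
Accessibility: uRu

Yes, satisfiable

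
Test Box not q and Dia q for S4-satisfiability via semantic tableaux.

Unsatisfiable

1. Box not q and Dia q, u
2. Box not q, u
3. Dia q, u
4. not q, u
5. q, v
6. not q, v
Accessibility: uRu, uRv, vRv
Branch closes: q and not q both at v.
(One branch shown.) All branches close.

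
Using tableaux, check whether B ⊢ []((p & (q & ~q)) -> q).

Tableau for the negation ~[]((p & (q & ~q)) -> q):
1. ~[]((p & (q & ~q)) -> q), w0
2. ~((p & (q & ~q)) -> q), w1
3. p & (q & ~q), w1
4. ~q, w1
5. p, w1
6. q & ~q, w1
7. q, w1
Accessibility: w0Rw0, w0Rw1, w1Rw0, w1Rw1
Branch closes: q and ~q both at w1.
Every branch of the negation's tableau closes; the branch above is one of them.

Valid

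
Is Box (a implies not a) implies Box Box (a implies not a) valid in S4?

Tableau for the negation not (Box (a implies not a) implies Box Box (a implies not a)):
1. not (Box (a implies not a) implies Box Box (a implies not a)), 0
2. Box (a implies not a), 0   [neg-implies-rule on 1]
3. not Box Box (a implies not a), 0   [neg-implies-rule on 1]
4. a implies not a, 0   [Box-rule on 2 via 0R0]
5. not a, 0   [implies-rule on 4 (branches; this branch)]
6. not Box (a implies not a), 1   [neg-Box-rule on 3: fresh world 1, 0R1]
7. a implies not a, 1   [Box-rule on 2 via 0R1]
8. not a, 1   [implies-rule on 7 (branches; this branch)]
9. not (a implies not a), 2   [neg-Box-rule on 6: fresh world 2, 1R2]
10. a, 2   [neg-implies-rule on 9]
11. a implies not a, 2   [Box-rule on 2 via 0R2]
12. not a, 2   [implies-rule on 11 (branches; this branch)]
Accessibility: 0R0, 0R1, 0R2, 1R1, 1R2, 2R2
Branch closes: a and not a both at 2.
Every branch of the negation's tableau closes; the branch above is one of them.

Valid in S4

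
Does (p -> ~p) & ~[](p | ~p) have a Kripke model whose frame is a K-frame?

Unsatisfiable (every branch closes)

1. (p -> ~p) & ~[](p | ~p), u
2. p -> ~p, u
3. ~[](p | ~p), u
4. ~p, u
5. ~(p | ~p), v
6. ~p, v
7. p, v
Accessibility: uRv
Branch closes: p and ~p both at v.
Every branch closes; the branch above is one of them.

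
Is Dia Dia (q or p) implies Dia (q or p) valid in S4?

Tableau for the negation not (Dia Dia (q or p) implies Dia (q or p)):
1. not (Dia Dia (q or p) implies Dia (q or p)), w0
2. Dia Dia (q or p), w0
3. not Dia (q or p), w0
4. not (q or p), w0
5. not q, w0
6. not p, w0
7. Dia (q or p), w1
8. not (q or p), w1
9. not q, w1
10. not p, w1
11. q or p, w2
12. not (q or p), w2
13. not q, w2
14. not p, w2
15. p, w2
Accessibility: w0Rw0, w0Rw1, w0Rw2, w1Rw1, w1Rw2, w2Rw2
Branch closes: p and not p both at w2.
Every branch of the negation's tableau closes; the branch above is one of them.

Valid in S4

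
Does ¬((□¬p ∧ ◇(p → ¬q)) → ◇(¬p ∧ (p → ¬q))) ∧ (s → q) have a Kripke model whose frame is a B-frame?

Unsatisfiable

1. ¬((□¬p ∧ ◇(p → ¬q)) → ◇(¬p ∧ (p → ¬q))) ∧ (s → q), 0
2. ¬((□¬p ∧ ◇(p → ¬q)) → ◇(¬p ∧ (p → ¬q))), 0
3. s → q, 0
4. □¬p ∧ ◇(p → ¬q), 0
5. ¬◇(¬p ∧ (p → ¬q)), 0
6. □¬p, 0
7. ◇(p → ¬q), 0
8. ¬(¬p ∧ (p → ¬q)), 0
9. ¬p, 0
10. q, 0
11. ¬(p → ¬q), 0
12. p, 0
Accessibility: 0R0
Branch closes: p and ¬p both at 0.
(One branch shown.) All branches close.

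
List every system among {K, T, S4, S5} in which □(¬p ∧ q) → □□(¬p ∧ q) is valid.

T-tableau for the negation ¬(□(¬p ∧ q) → □□(¬p ∧ q)):
1. ¬(□(¬p ∧ q) → □□(¬p ∧ q)), w0
2. □(¬p ∧ q), w0
3. ¬□□(¬p ∧ q), w0
4. ¬p ∧ q, w0
5. ¬p, w0
6. q, w0
7. ¬□(¬p ∧ q), w1
8. ¬p ∧ q, w1
9. ¬p, w1
10. q, w1
11. ¬(¬p ∧ q), w2
12. ¬q, w2
Accessibility: w0Rw0, w0Rw1, w1Rw1, w1Rw2, w2Rw2
Complete open branch: countermodel on a T-frame, so not valid in T, nor in K (the same frame is also a K-frame).
S4-tableau for the negation ¬(□(¬p ∧ q) → □□(¬p ∧ q)):
1. ¬(□(¬p ∧ q) → □□(¬p ∧ q)), w0
2. □(¬p ∧ q), w0
3. ¬□□(¬p ∧ q), w0
4. ¬p ∧ q, w0
5. ¬p, w0
6. q, w0
7. ¬□(¬p ∧ q), w1
8. ¬p ∧ q, w1
9. ¬p, w1
10. q, w1
11. ¬(¬p ∧ q), w2
12. ¬p ∧ q, w2
13. ¬p, w2
14. q, w2
15. ¬q, w2
Accessibility: w0Rw0, w0Rw1, w0Rw2, w1Rw1, w1Rw2, w2Rw2
Branch closes: q and ¬q both at w2.
Every branch closes (one shown): valid in S4, hence also in S5 (every theorem of S4 is a theorem of S5).

S4, S5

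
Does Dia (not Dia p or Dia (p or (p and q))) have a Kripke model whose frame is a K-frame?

1. Dia (not Dia p or Dia (p or (p and q))), u
2. not Dia p or Dia (p or (p and q)), v   [Dia-rule on 1: fresh world v, uRv]
3. Dia (p or (p and q)), v   [or-rule on 2 (branches; this branch)]
4. p or (p and q), w   [Dia-rule on 3: fresh world w, vRw]
5. p and q, w   [or-rule on 4 (branches; this branch)]
6. p, w   [and-rule on 5]
7. q, w   [and-rule on 5]
Accessibility: uRv, vRw

Satisfiable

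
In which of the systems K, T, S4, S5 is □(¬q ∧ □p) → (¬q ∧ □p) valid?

T-tableau for the negation ¬(□(¬q ∧ □p) → (¬q ∧ □p)):
1. ¬(□(¬q ∧ □p) → (¬q ∧ □p)), 0
2. □(¬q ∧ □p), 0   [¬→-rule on 1]
3. ¬(¬q ∧ □p), 0   [¬→-rule on 1]
4. ¬q ∧ □p, 0   [□-rule on 2 via 0R0]
5. ¬q, 0   [∧-rule on 4]
6. □p, 0   [∧-rule on 4]
7. p, 0   [□-rule on 6 via 0R0]
8. ¬□p, 0   [¬∧-rule on 3 (branches; this branch)]
9. ¬p, 1   [¬□-rule on 8: fresh world 1, 0R1]
10. ¬q ∧ □p, 1   [□-rule on 2 via 0R1]
11. ¬q, 1   [∧-rule on 10]
12. □p, 1   [∧-rule on 10]
13. p, 1   [□-rule on 6 via 0R1]
Accessibility: 0R0, 0R1, 1R1
Branch closes: p and ¬p both at 1.
Every branch closes (one shown): valid in T, hence also in S4, S5 (every theorem of T is a theorem of S4 and S5).
K-tableau for the negation ¬(□(¬q ∧ □p) → (¬q ∧ □p)):
1. ¬(□(¬q ∧ □p) → (¬q ∧ □p)), 0
2. □(¬q ∧ □p), 0   [¬→-rule on 1]
3. ¬(¬q ∧ □p), 0   [¬→-rule on 1]
4. ¬□p, 0   [¬∧-rule on 3 (branches; this branch)]
5. ¬p, 1   [¬□-rule on 4: fresh world 1, 0R1]
6. ¬q ∧ □p, 1   [□-rule on 2 via 0R1]
7. ¬q, 1   [∧-rule on 6]
8. □p, 1   [∧-rule on 6]
Accessibility: 0R1
Complete open branch: countermodel on a K-frame, so not valid in K.

T, S4, S5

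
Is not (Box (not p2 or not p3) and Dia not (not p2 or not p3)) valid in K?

Valid

Tableau for the negation Box (not p2 or not p3) and Dia not (not p2 or not p3):
1. Box (not p2 or not p3) and Dia not (not p2 or not p3), w0
2. Box (not p2 or not p3), w0
3. Dia not (not p2 or not p3), w0
4. not (not p2 or not p3), w1
5. p2, w1
6. p3, w1
7. not p2 or not p3, w1
8. not p3, w1
Accessibility: w0Rw1
Branch closes: p3 and not p3 both at w1.
All branches of the negation close; one closing branch shown above.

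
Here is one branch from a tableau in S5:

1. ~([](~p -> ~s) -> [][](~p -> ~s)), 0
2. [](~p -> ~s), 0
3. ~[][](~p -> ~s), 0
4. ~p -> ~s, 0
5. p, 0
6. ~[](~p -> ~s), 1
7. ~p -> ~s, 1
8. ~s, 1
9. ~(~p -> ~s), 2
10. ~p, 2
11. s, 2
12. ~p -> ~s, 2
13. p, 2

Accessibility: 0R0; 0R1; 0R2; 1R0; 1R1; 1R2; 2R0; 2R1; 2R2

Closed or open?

Both p and ~p appear at 2.

Yes, closed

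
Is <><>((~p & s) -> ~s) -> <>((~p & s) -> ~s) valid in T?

Tableau for the negation ~(<><>((~p & s) -> ~s) -> <>((~p & s) -> ~s)):
1. ~(<><>((~p & s) -> ~s) -> <>((~p & s) -> ~s)), u
2. <><>((~p & s) -> ~s), u
3. ~<>((~p & s) -> ~s), u
4. ~((~p & s) -> ~s), u
5. ~p & s, u
6. s, u
7. ~p, u
8. <>((~p & s) -> ~s), v
9. ~((~p & s) -> ~s), v
10. ~p & s, v
11. s, v
12. ~p, v
13. (~p & s) -> ~s, w
14. ~s, w
Accessibility: uRu, uRv, vRv, vRw, wRw
The negation has an open branch (countermodel exists).

Invalid (countermodel exists)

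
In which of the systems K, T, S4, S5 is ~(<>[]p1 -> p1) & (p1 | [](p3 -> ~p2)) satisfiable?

S4-tableau for the formula:
1. ~(<>[]p1 -> p1) & (p1 | [](p3 -> ~p2)), 0
2. ~(<>[]p1 -> p1), 0
3. p1 | [](p3 -> ~p2), 0
4. <>[]p1, 0
5. ~p1, 0
6. [](p3 -> ~p2), 0
7. p3 -> ~p2, 0
8. ~p2, 0
9. []p1, 1
10. p3 -> ~p2, 1
11. p1, 1
12. ~p2, 1
Accessibility: 0R0, 0R1, 1R1
Complete open branch: satisfiable in S4, hence also in K, T (this S4-model is also a K-model and a T-model).
S5-tableau for the formula:
1. ~(<>[]p1 -> p1) & (p1 | [](p3 -> ~p2)), 0
2. ~(<>[]p1 -> p1), 0
3. p1 | [](p3 -> ~p2), 0
4. <>[]p1, 0
5. ~p1, 0
6. [](p3 -> ~p2), 0
7. p3 -> ~p2, 0
8. ~p2, 0
9. []p1, 1
10. p3 -> ~p2, 1
11. p1, 0
Accessibility: 0R0, 0R1, 1R0, 1R1
Branch closes: p1 and ~p1 both at 0.
Every branch closes (one shown): unsatisfiable in S5.

K, T, S4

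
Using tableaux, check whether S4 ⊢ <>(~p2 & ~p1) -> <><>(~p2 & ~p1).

Valid

Tableau for the negation ~(<>(~p2 & ~p1) -> <><>(~p2 & ~p1)):
1. ~(<>(~p2 & ~p1) -> <><>(~p2 & ~p1)), w0
2. <>(~p2 & ~p1), w0
3. ~<><>(~p2 & ~p1), w0
4. ~<>(~p2 & ~p1), w0
5. ~(~p2 & ~p1), w0
6. p1, w0
7. ~p2 & ~p1, w1
8. ~p2, w1
9. ~p1, w1
10. ~<>(~p2 & ~p1), w1
11. ~(~p2 & ~p1), w1
12. p1, w1
Accessibility: w0Rw0, w0Rw1, w1Rw1
Branch closes: p1 and ~p1 both at w1.
All branches of the negation close; one closing branch shown above.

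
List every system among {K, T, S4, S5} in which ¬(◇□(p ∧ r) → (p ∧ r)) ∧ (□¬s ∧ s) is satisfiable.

K

K-tableau for the formula:
1. ¬(◇□(p ∧ r) → (p ∧ r)) ∧ (□¬s ∧ s), u
2. ¬(◇□(p ∧ r) → (p ∧ r)), u
3. □¬s ∧ s, u
4. ◇□(p ∧ r), u
5. ¬(p ∧ r), u
6. □¬s, u
7. s, u
8. ¬r, u
9. □(p ∧ r), v
10. ¬s, v
Accessibility: uRv
Complete open branch: satisfiable in K.
T-tableau for the formula:
1. ¬(◇□(p ∧ r) → (p ∧ r)) ∧ (□¬s ∧ s), u
2. ¬(◇□(p ∧ r) → (p ∧ r)), u
3. □¬s ∧ s, u
4. ◇□(p ∧ r), u
5. ¬(p ∧ r), u
6. □¬s, u
7. s, u
8. ¬s, u
Accessibility: uRu
Branch closes: s and ¬s both at u.
Every branch closes (one shown): unsatisfiable in T, hence also in S4, S5 (every S4/S5-frame is a T-frame).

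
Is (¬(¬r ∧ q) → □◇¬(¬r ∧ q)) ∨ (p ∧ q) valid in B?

Yes, valid

Tableau for the negation ¬((¬(¬r ∧ q) → □◇¬(¬r ∧ q)) ∨ (p ∧ q)):
1. ¬((¬(¬r ∧ q) → □◇¬(¬r ∧ q)) ∨ (p ∧ q)), u
2. ¬(¬(¬r ∧ q) → □◇¬(¬r ∧ q)), u
3. ¬(p ∧ q), u
4. ¬(¬r ∧ q), u
5. ¬□◇¬(¬r ∧ q), u
6. ¬q, u
7. ¬◇¬(¬r ∧ q), v
8. ¬r ∧ q, u
9. ¬r, u
10. q, u
Accessibility: uRu, uRv, vRu, vRv
Branch closes: q and ¬q both at u.
Every branch of the negation's tableau closes; the branch above is one of them.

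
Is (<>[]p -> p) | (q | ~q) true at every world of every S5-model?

Tableau for the negation ~((<>[]p -> p) | (q | ~q)):
1. ~((<>[]p -> p) | (q | ~q)), u
2. ~(<>[]p -> p), u
3. ~(q | ~q), u
4. <>[]p, u
5. ~p, u
6. ~q, u
7. q, u
Accessibility: uRu
Branch closes: q and ~q both at u.
Every branch of the negation's tableau closes; the branch above is one of them.

Valid in S5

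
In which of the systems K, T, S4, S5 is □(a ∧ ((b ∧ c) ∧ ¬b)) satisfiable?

K

K-tableau for the formula:
1. □(a ∧ ((b ∧ c) ∧ ¬b)), u
Complete open branch: satisfiable in K.
T-tableau for the formula:
1. □(a ∧ ((b ∧ c) ∧ ¬b)), u
2. a ∧ ((b ∧ c) ∧ ¬b), u
3. a, u
4. (b ∧ c) ∧ ¬b, u
5. b ∧ c, u
6. ¬b, u
7. b, u
8. c, u
Accessibility: uRu
Branch closes: b and ¬b both at u.
Every branch closes (one shown): unsatisfiable in T, hence also in S4, S5 (every S4/S5-frame is a T-frame).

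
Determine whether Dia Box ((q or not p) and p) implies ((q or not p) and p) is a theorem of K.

Tableau for the negation not (Dia Box ((q or not p) and p) implies ((q or not p) and p)):
1. not (Dia Box ((q or not p) and p) implies ((q or not p) and p)), u
2. Dia Box ((q or not p) and p), u
3. not ((q or not p) and p), u
4. not p, u
5. Box ((q or not p) and p), v
Accessibility: uRv
The negation has an open branch (countermodel exists).

No, not valid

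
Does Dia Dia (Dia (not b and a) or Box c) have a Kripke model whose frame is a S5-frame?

1. Dia Dia (Dia (not b and a) or Box c), 0
2. Dia (Dia (not b and a) or Box c), 1
3. Dia (not b and a) or Box c, 2
4. Box c, 2
5. c, 0
6. c, 1
7. c, 2
Accessibility: 0R0, 0R1, 0R2, 1R0, 1R1, 1R2, 2R0, 2R1, 2R2

Satisfiable (open branch found)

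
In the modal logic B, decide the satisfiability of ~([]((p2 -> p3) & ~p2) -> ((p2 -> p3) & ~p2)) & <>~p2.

Unsatisfiable (every branch closes)

1. ~([]((p2 -> p3) & ~p2) -> ((p2 -> p3) & ~p2)) & <>~p2, u
2. ~([]((p2 -> p3) & ~p2) -> ((p2 -> p3) & ~p2)), u
3. <>~p2, u
4. []((p2 -> p3) & ~p2), u
5. ~((p2 -> p3) & ~p2), u
6. (p2 -> p3) & ~p2, u
7. p2 -> p3, u
8. ~p2, u
9. ~(p2 -> p3), u
10. p2, u
11. ~p3, u
Accessibility: uRu
Branch closes: p2 and ~p2 both at u.
(One branch shown.) All branches close.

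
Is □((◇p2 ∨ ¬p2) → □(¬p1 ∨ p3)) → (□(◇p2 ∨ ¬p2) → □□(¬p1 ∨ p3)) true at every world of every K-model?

Tableau for the negation ¬(□((◇p2 ∨ ¬p2) → □(¬p1 ∨ p3)) → (□(◇p2 ∨ ¬p2) → □□(¬p1 ∨ p3))):
1. ¬(□((◇p2 ∨ ¬p2) → □(¬p1 ∨ p3)) → (□(◇p2 ∨ ¬p2) → □□(¬p1 ∨ p3))), 0
2. □((◇p2 ∨ ¬p2) → □(¬p1 ∨ p3)), 0   [¬→-rule on 1]
3. ¬(□(◇p2 ∨ ¬p2) → □□(¬p1 ∨ p3)), 0   [¬→-rule on 1]
4. □(◇p2 ∨ ¬p2), 0   [¬→-rule on 3]
5. ¬□□(¬p1 ∨ p3), 0   [¬→-rule on 3]
6. ¬□(¬p1 ∨ p3), 1   [¬□-rule on 5: fresh world 1, 0R1]
7. (◇p2 ∨ ¬p2) → □(¬p1 ∨ p3), 1   [□-rule on 2 via 0R1]
8. ◇p2 ∨ ¬p2, 1   [□-rule on 4 via 0R1]
9. ¬(◇p2 ∨ ¬p2), 1   [→-rule on 7 (branches; this branch)]
10. ¬◇p2, 1   [¬∨-rule on 9]
11. p2, 1   [¬∨-rule on 9]
12. ◇p2, 1   [∨-rule on 8 (branches; this branch)]
13. ¬(¬p1 ∨ p3), 2   [¬□-rule on 6: fresh world 2, 1R2]
14. p1, 2   [¬∨-rule on 13]
15. ¬p3, 2   [¬∨-rule on 13]
16. ¬p2, 2   [¬◇-rule on 10 via 1R2]
17. p2, 3   [◇-rule on 12: fresh world 3, 1R3]
18. ¬p2, 3   [¬◇-rule on 10 via 1R3]
Accessibility: 0R1, 1R2, 1R3
Branch closes: p2 and ¬p2 both at 3.
Every branch of the negation's tableau closes; the branch above is one of them.

Valid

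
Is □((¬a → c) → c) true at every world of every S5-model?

Invalid (countermodel exists)

Tableau for the negation ¬□((¬a → c) → c):
1. ¬□((¬a → c) → c), u
2. ¬((¬a → c) → c), v   [¬□-rule on 1: fresh world v, uRv]
3. ¬a → c, v   [¬→-rule on 2]
4. ¬c, v   [¬→-rule on 2]
5. a, v   [→-rule on 3 (branches; this branch)]
Accessibility: uRu, uRv, vRu, vRv
The negation has an open branch (countermodel exists).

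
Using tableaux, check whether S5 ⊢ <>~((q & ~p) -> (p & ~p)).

Tableau for the negation ~<>~((q & ~p) -> (p & ~p)):
1. ~<>~((q & ~p) -> (p & ~p)), w0
2. (q & ~p) -> (p & ~p), w0
3. ~(q & ~p), w0
4. p, w0
Accessibility: w0Rw0
The negation has an open branch (countermodel exists).

No, not valid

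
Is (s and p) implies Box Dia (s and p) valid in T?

No, not valid

Tableau for the negation not ((s and p) implies Box Dia (s and p)):
1. not ((s and p) implies Box Dia (s and p)), u
2. s and p, u
3. not Box Dia (s and p), u
4. s, u
5. p, u
6. not Dia (s and p), v
7. not (s and p), v
8. not p, v
Accessibility: uRu, uRv, vRv
The negation has an open branch (countermodel exists).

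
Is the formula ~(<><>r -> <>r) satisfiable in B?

Yes, satisfiable

1. ~(<><>r -> <>r), w0
2. <><>r, w0   [~->-rule on 1]
3. ~<>r, w0   [~->-rule on 1]
4. ~r, w0   [~<>-rule on 3 via w0Rw0]
5. <>r, w1   [<>-rule on 2: fresh world w1, w0Rw1]
6. ~r, w1   [~<>-rule on 3 via w0Rw1]
7. r, w2   [<>-rule on 5: fresh world w2, w1Rw2]
Accessibility: w0Rw0, w0Rw1, w1Rw0, w1Rw1, w1Rw2, w2Rw1, w2Rw2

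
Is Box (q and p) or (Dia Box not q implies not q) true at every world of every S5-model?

Tableau for the negation not (Box (q and p) or (Dia Box not q implies not q)):
1. not (Box (q and p) or (Dia Box not q implies not q)), u
2. not Box (q and p), u   [neg-or-rule on 1]
3. not (Dia Box not q implies not q), u   [neg-or-rule on 1]
4. Dia Box not q, u   [neg-implies-rule on 3]
5. q, u   [neg-implies-rule on 3]
6. not (q and p), v   [neg-Box-rule on 2: fresh world v, uRv]
7. not p, v   [neg-and-rule on 6 (branches; this branch)]
8. Box not q, w   [Dia-rule on 4: fresh world w, uRw]
9. not q, u   [Box-rule on 8 via wRu]
Accessibility: uRu, uRv, uRw, vRu, vRv, vRw, wRu, wRv, wRw
Branch closes: q and not q both at u.
All branches of the negation close; one closing branch shown above.

Valid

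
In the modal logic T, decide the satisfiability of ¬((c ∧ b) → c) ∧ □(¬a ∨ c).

1. ¬((c ∧ b) → c) ∧ □(¬a ∨ c), u
2. ¬((c ∧ b) → c), u
3. □(¬a ∨ c), u
4. c ∧ b, u
5. ¬c, u
6. c, u
7. b, u
Accessibility: uRu
Branch closes: c and ¬c both at u.
(One branch shown.) All branches close.

Unsatisfiable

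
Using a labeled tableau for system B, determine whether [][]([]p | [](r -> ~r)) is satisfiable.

1. [][]([]p | [](r -> ~r)), u
2. []([]p | [](r -> ~r)), u   [[]-rule on 1 via uRu]
3. []p | [](r -> ~r), u   [[]-rule on 2 via uRu]
4. [](r -> ~r), u   [|-rule on 3 (branches; this branch)]
5. r -> ~r, u   [[]-rule on 4 via uRu]
6. ~r, u   [->-rule on 5 (branches; this branch)]
Accessibility: uRu

Satisfiable (open branch found)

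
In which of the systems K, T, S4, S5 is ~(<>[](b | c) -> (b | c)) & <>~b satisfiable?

K, T, S4

S4-tableau for the formula:
1. ~(<>[](b | c) -> (b | c)) & <>~b, w0
2. ~(<>[](b | c) -> (b | c)), w0   [&-rule on 1]
3. <>~b, w0   [&-rule on 1]
4. <>[](b | c), w0   [~->-rule on 2]
5. ~(b | c), w0   [~->-rule on 2]
6. ~b, w0   [~|-rule on 5]
7. ~c, w0   [~|-rule on 5]
8. ~b, w1   [<>-rule on 3: fresh world w1, w0Rw1]
9. [](b | c), w2   [<>-rule on 4: fresh world w2, w0Rw2]
10. b | c, w2   [[]-rule on 9 via w2Rw2]
11. c, w2   [|-rule on 10 (branches; this branch)]
Accessibility: w0Rw0, w0Rw1, w0Rw2, w1Rw1, w2Rw2
Complete open branch: satisfiable in S4, hence also in K, T (this S4-model is also a K-model and a T-model).
S5-tableau for the formula:
1. ~(<>[](b | c) -> (b | c)) & <>~b, w0
2. ~(<>[](b | c) -> (b | c)), w0   [&-rule on 1]
3. <>~b, w0   [&-rule on 1]
4. <>[](b | c), w0   [~->-rule on 2]
5. ~(b | c), w0   [~->-rule on 2]
6. ~b, w0   [~|-rule on 5]
7. ~c, w0   [~|-rule on 5]
8. ~b, w1   [<>-rule on 3: fresh world w1, w0Rw1]
9. [](b | c), w2   [<>-rule on 4: fresh world w2, w0Rw2]
10. b | c, w0   [[]-rule on 9 via w2Rw0]
11. b | c, w1   [[]-rule on 9 via w2Rw1]
12. b | c, w2   [[]-rule on 9 via w2Rw2]
13. c, w0   [|-rule on 10 (branches; this branch)]
Accessibility: w0Rw0, w0Rw1, w0Rw2, w1Rw0, w1Rw1, w1Rw2, w2Rw0, w2Rw1, w2Rw2
Branch closes: c and ~c both at w0.
Every branch closes (one shown): unsatisfiable in S5.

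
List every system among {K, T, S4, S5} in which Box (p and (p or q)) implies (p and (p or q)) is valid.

T, S4, S5

K-tableau for the negation not (Box (p and (p or q)) implies (p and (p or q))):
1. not (Box (p and (p or q)) implies (p and (p or q))), 0
2. Box (p and (p or q)), 0   [neg-implies-rule on 1]
3. not (p and (p or q)), 0   [neg-implies-rule on 1]
4. not (p or q), 0   [neg-and-rule on 3 (branches; this branch)]
5. not p, 0   [neg-or-rule on 4]
6. not q, 0   [neg-or-rule on 4]
Complete open branch: countermodel on a K-frame, so not valid in K.
T-tableau for the negation not (Box (p and (p or q)) implies (p and (p or q))):
1. not (Box (p and (p or q)) implies (p and (p or q))), 0
2. Box (p and (p or q)), 0   [neg-implies-rule on 1]
3. not (p and (p or q)), 0   [neg-implies-rule on 1]
4. p and (p or q), 0   [Box-rule on 2 via 0R0]
5. p, 0   [and-rule on 4]
6. p or q, 0   [and-rule on 4]
7. not (p or q), 0   [neg-and-rule on 3 (branches; this branch)]
8. not p, 0   [neg-or-rule on 7]
9. not q, 0   [neg-or-rule on 7]
Accessibility: 0R0
Branch closes: p and not p both at 0.
Every branch closes (one shown): valid in T, hence also in S4, S5 (every theorem of T is a theorem of S4 and S5).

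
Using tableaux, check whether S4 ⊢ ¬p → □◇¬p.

Invalid (countermodel exists)

Tableau for the negation ¬(¬p → □◇¬p):
1. ¬(¬p → □◇¬p), w0
2. ¬p, w0
3. ¬□◇¬p, w0
4. ¬◇¬p, w1
5. p, w1
Accessibility: w0Rw0, w0Rw1, w1Rw1
The negation has an open branch (countermodel exists).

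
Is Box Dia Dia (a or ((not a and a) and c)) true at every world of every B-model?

Tableau for the negation not Box Dia Dia (a or ((not a and a) and c)):
1. not Box Dia Dia (a or ((not a and a) and c)), w0
2. not Dia Dia (a or ((not a and a) and c)), w1
3. not Dia (a or ((not a and a) and c)), w0
4. not Dia (a or ((not a and a) and c)), w1
5. not (a or ((not a and a) and c)), w0
6. not a, w0
7. not ((not a and a) and c), w0
8. not (a or ((not a and a) and c)), w1
9. not a, w1
10. not ((not a and a) and c), w1
11. not c, w0
12. not c, w1
Accessibility: w0Rw0, w0Rw1, w1Rw0, w1Rw1
The negation has an open branch (countermodel exists).

No, not valid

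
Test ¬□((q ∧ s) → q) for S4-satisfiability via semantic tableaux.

Unsatisfiable (every branch closes)

1. ¬□((q ∧ s) → q), u
2. ¬((q ∧ s) → q), v
3. q ∧ s, v
4. ¬q, v
5. q, v
6. s, v
Accessibility: uRu, uRv, vRv
Branch closes: q and ¬q both at v.
All branches of the tableau close; one closing branch shown above.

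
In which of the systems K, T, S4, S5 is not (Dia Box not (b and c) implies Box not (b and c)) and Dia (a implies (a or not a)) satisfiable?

K, T, S4

S5-tableau for the formula:
1. not (Dia Box not (b and c) implies Box not (b and c)) and Dia (a implies (a or not a)), u
2. not (Dia Box not (b and c) implies Box not (b and c)), u
3. Dia (a implies (a or not a)), u
4. Dia Box not (b and c), u
5. not Box not (b and c), u
6. a implies (a or not a), v
7. a or not a, v
8. not a, v
9. Box not (b and c), w
10. not (b and c), u
11. not (b and c), v
12. not (b and c), w
13. not c, u
14. not c, v
15. not c, w
16. b and c, x
17. b, x
18. c, x
19. not (b and c), x
20. not c, x
Accessibility: uRu, uRv, uRw, uRx, vRu, vRv, vRw, vRx, wRu, wRv, wRw, wRx, xRu, xRv, xRw, xRx
Branch closes: c and not c both at x.
Every branch closes (one shown): unsatisfiable in S5.
S4-tableau for the formula:
1. not (Dia Box not (b and c) implies Box not (b and c)) and Dia (a implies (a or not a)), u
2. not (Dia Box not (b and c) implies Box not (b and c)), u
3. Dia (a implies (a or not a)), u
4. Dia Box not (b and c), u
5. not Box not (b and c), u
6. a implies (a or not a), v
7. a or not a, v
8. not a, v
9. Box not (b and c), w
10. not (b and c), w
11. not c, w
12. b and c, x
13. b, x
14. c, x
Accessibility: uRu, uRv, uRw, uRx, vRv, wRw, xRx
Complete open branch: satisfiable in S4, hence also in K, T (this S4-model is also a K-model and a T-model).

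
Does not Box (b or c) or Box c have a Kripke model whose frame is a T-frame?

Satisfiable

1. not Box (b or c) or Box c, u
2. Box c, u
3. c, u
Accessibility: uRu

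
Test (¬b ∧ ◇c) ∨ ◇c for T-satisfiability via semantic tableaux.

Satisfiable (open branch found)

1. (¬b ∧ ◇c) ∨ ◇c, 0
2. ◇c, 0
3. c, 1
Accessibility: 0R0, 0R1, 1R1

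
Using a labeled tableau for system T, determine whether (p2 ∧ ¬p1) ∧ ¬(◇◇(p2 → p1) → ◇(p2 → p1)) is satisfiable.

Satisfiable

1. (p2 ∧ ¬p1) ∧ ¬(◇◇(p2 → p1) → ◇(p2 → p1)), 0
2. p2 ∧ ¬p1, 0
3. ¬(◇◇(p2 → p1) → ◇(p2 → p1)), 0
4. p2, 0
5. ¬p1, 0
6. ◇◇(p2 → p1), 0
7. ¬◇(p2 → p1), 0
8. ¬(p2 → p1), 0
9. ◇(p2 → p1), 1
10. ¬(p2 → p1), 1
11. p2, 1
12. ¬p1, 1
13. p2 → p1, 2
14. p1, 2
Accessibility: 0R0, 0R1, 1R1, 1R2, 2R2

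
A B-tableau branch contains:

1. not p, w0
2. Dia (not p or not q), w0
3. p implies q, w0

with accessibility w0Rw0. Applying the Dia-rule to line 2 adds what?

a fresh world w1 with w0Rw1, and not p or not q at w1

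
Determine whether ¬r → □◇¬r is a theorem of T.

No, not valid

Tableau for the negation ¬(¬r → □◇¬r):
1. ¬(¬r → □◇¬r), u
2. ¬r, u
3. ¬□◇¬r, u
4. ¬◇¬r, v
5. r, v
Accessibility: uRu, uRv, vRv
The negation has an open branch (countermodel exists).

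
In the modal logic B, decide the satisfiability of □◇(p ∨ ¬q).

1. □◇(p ∨ ¬q), 0
2. ◇(p ∨ ¬q), 0
3. p ∨ ¬q, 1
4. ◇(p ∨ ¬q), 1
5. ¬q, 1
6. p ∨ ¬q, 2
7. ¬q, 2
Accessibility: 0R0, 0R1, 1R0, 1R1, 1R2, 2R1, 2R2

Yes, satisfiable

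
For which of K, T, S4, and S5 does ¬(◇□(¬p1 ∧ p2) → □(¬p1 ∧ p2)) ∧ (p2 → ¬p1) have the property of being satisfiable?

K, T, S4

S5-tableau for the formula:
1. ¬(◇□(¬p1 ∧ p2) → □(¬p1 ∧ p2)) ∧ (p2 → ¬p1), w0
2. ¬(◇□(¬p1 ∧ p2) → □(¬p1 ∧ p2)), w0
3. p2 → ¬p1, w0
4. ◇□(¬p1 ∧ p2), w0
5. ¬□(¬p1 ∧ p2), w0
6. ¬p1, w0
7. □(¬p1 ∧ p2), w1
8. ¬p1 ∧ p2, w0
9. p2, w0
10. ¬p1 ∧ p2, w1
11. ¬p1, w1
12. p2, w1
13. ¬(¬p1 ∧ p2), w2
14. ¬p1 ∧ p2, w2
15. ¬p1, w2
16. p2, w2
17. ¬p2, w2
Accessibility: w0Rw0, w0Rw1, w0Rw2, w1Rw0, w1Rw1, w1Rw2, w2Rw0, w2Rw1, w2Rw2
Branch closes: p2 and ¬p2 both at w2.
Every branch closes (one shown): unsatisfiable in S5.
S4-tableau for the formula:
1. ¬(◇□(¬p1 ∧ p2) → □(¬p1 ∧ p2)) ∧ (p2 → ¬p1), w0
2. ¬(◇□(¬p1 ∧ p2) → □(¬p1 ∧ p2)), w0
3. p2 → ¬p1, w0
4. ◇□(¬p1 ∧ p2), w0
5. ¬□(¬p1 ∧ p2), w0
6. ¬p1, w0
7. □(¬p1 ∧ p2), w1
8. ¬p1 ∧ p2, w1
9. ¬p1, w1
10. p2, w1
11. ¬(¬p1 ∧ p2), w2
12. ¬p2, w2
Accessibility: w0Rw0, w0Rw1, w0Rw2, w1Rw1, w2Rw2
Complete open branch: satisfiable in S4, hence also in K, T (this S4-model is also a K-model and a T-model).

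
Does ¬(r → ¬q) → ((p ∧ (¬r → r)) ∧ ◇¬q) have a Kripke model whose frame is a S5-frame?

Satisfiable

1. ¬(r → ¬q) → ((p ∧ (¬r → r)) ∧ ◇¬q), w0
2. (p ∧ (¬r → r)) ∧ ◇¬q, w0   [→-rule on 1 (branches; this branch)]
3. p ∧ (¬r → r), w0   [∧-rule on 2]
4. ◇¬q, w0   [∧-rule on 2]
5. p, w0   [∧-rule on 3]
6. ¬r → r, w0   [∧-rule on 3]
7. r, w0   [→-rule on 6 (branches; this branch)]
8. ¬q, w1   [◇-rule on 4: fresh world w1, w0Rw1]
Accessibility: w0Rw0, w0Rw1, w1Rw0, w1Rw1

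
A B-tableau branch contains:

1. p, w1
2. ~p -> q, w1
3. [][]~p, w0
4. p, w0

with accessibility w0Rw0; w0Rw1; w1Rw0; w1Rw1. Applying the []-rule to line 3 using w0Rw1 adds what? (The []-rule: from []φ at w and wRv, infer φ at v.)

[]~p, w1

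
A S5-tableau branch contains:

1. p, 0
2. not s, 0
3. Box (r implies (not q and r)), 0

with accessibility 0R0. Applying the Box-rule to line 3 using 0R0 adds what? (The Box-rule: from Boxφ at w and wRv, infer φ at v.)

r implies (not q and r), 0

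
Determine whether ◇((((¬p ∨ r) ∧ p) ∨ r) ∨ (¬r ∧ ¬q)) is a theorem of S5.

Tableau for the negation ¬◇((((¬p ∨ r) ∧ p) ∨ r) ∨ (¬r ∧ ¬q)):
1. ¬◇((((¬p ∨ r) ∧ p) ∨ r) ∨ (¬r ∧ ¬q)), 0
2. ¬((((¬p ∨ r) ∧ p) ∨ r) ∨ (¬r ∧ ¬q)), 0
3. ¬(((¬p ∨ r) ∧ p) ∨ r), 0
4. ¬(¬r ∧ ¬q), 0
5. ¬((¬p ∨ r) ∧ p), 0
6. ¬r, 0
7. q, 0
8. ¬p, 0
Accessibility: 0R0
The negation has an open branch (countermodel exists).

Not valid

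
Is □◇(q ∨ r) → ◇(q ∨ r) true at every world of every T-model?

Valid

Tableau for the negation ¬(□◇(q ∨ r) → ◇(q ∨ r)):
1. ¬(□◇(q ∨ r) → ◇(q ∨ r)), u
2. □◇(q ∨ r), u   [¬→-rule on 1]
3. ¬◇(q ∨ r), u   [¬→-rule on 1]
4. ◇(q ∨ r), u   [□-rule on 2 via uRu]
5. ¬(q ∨ r), u   [¬◇-rule on 3 via uRu]
6. ¬q, u   [¬∨-rule on 5]
7. ¬r, u   [¬∨-rule on 5]
8. q ∨ r, v   [◇-rule on 4: fresh world v, uRv]
9. ◇(q ∨ r), v   [□-rule on 2 via uRv]
10. ¬(q ∨ r), v   [¬◇-rule on 3 via uRv]
11. ¬q, v   [¬∨-rule on 10]
12. ¬r, v   [¬∨-rule on 10]
13. r, v   [∨-rule on 8 (branches; this branch)]
Accessibility: uRu, uRv, vRv
Branch closes: r and ¬r both at v.
Every branch of the negation's tableau closes; the branch above is one of them.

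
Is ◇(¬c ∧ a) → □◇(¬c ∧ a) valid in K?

Tableau for the negation ¬(◇(¬c ∧ a) → □◇(¬c ∧ a)):
1. ¬(◇(¬c ∧ a) → □◇(¬c ∧ a)), 0
2. ◇(¬c ∧ a), 0
3. ¬□◇(¬c ∧ a), 0
4. ¬c ∧ a, 1
5. ¬c, 1
6. a, 1
7. ¬◇(¬c ∧ a), 2
Accessibility: 0R1, 0R2
The negation has an open branch (countermodel exists).

Invalid (countermodel exists)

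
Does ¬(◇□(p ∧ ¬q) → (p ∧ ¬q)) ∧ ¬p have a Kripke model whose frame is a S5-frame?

1. ¬(◇□(p ∧ ¬q) → (p ∧ ¬q)) ∧ ¬p, w0
2. ¬(◇□(p ∧ ¬q) → (p ∧ ¬q)), w0
3. ¬p, w0
4. ◇□(p ∧ ¬q), w0
5. ¬(p ∧ ¬q), w0
6. q, w0
7. □(p ∧ ¬q), w1
8. p ∧ ¬q, w0
9. p, w0
10. ¬q, w0
Accessibility: w0Rw0, w0Rw1, w1Rw0, w1Rw1
Branch closes: p and ¬p both at w0.
Every branch closes; the branch above is one of them.

No, unsatisfiable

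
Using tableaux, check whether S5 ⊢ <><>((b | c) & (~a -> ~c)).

Tableau for the negation ~<><>((b | c) & (~a -> ~c)):
1. ~<><>((b | c) & (~a -> ~c)), 0
2. ~<>((b | c) & (~a -> ~c)), 0
3. ~((b | c) & (~a -> ~c)), 0
4. ~(~a -> ~c), 0
5. ~a, 0
6. c, 0
Accessibility: 0R0
The negation has an open branch (countermodel exists).

Invalid (countermodel exists)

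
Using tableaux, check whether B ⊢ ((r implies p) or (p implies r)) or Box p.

Valid

Tableau for the negation not (((r implies p) or (p implies r)) or Box p):
1. not (((r implies p) or (p implies r)) or Box p), w0
2. not ((r implies p) or (p implies r)), w0
3. not Box p, w0
4. not (r implies p), w0
5. not (p implies r), w0
6. r, w0
7. not p, w0
8. p, w0
9. not r, w0
Accessibility: w0Rw0
Branch closes: p and not p both at w0.
All branches of the negation close; one closing branch shown above.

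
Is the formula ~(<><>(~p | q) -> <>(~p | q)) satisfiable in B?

1. ~(<><>(~p | q) -> <>(~p | q)), 0
2. <><>(~p | q), 0   [~->-rule on 1]
3. ~<>(~p | q), 0   [~->-rule on 1]
4. ~(~p | q), 0   [~<>-rule on 3 via 0R0]
5. p, 0   [~|-rule on 4]
6. ~q, 0   [~|-rule on 4]
7. <>(~p | q), 1   [<>-rule on 2: fresh world 1, 0R1]
8. ~(~p | q), 1   [~<>-rule on 3 via 0R1]
9. p, 1   [~|-rule on 8]
10. ~q, 1   [~|-rule on 8]
11. ~p | q, 2   [<>-rule on 7: fresh world 2, 1R2]
12. q, 2   [|-rule on 11 (branches; this branch)]
Accessibility: 0R0, 0R1, 1R0, 1R1, 1R2, 2R1, 2R2

Satisfiable (open branch found)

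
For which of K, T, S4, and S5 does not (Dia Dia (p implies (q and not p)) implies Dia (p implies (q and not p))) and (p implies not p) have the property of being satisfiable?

K

K-tableau for the formula:
1. not (Dia Dia (p implies (q and not p)) implies Dia (p implies (q and not p))) and (p implies not p), u
2. not (Dia Dia (p implies (q and not p)) implies Dia (p implies (q and not p))), u
3. p implies not p, u
4. Dia Dia (p implies (q and not p)), u
5. not Dia (p implies (q and not p)), u
6. not p, u
7. Dia (p implies (q and not p)), v
8. not (p implies (q and not p)), v
9. p, v
10. not (q and not p), v
11. p implies (q and not p), w
12. q and not p, w
13. q, w
14. not p, w
Accessibility: uRv, vRw
Complete open branch: satisfiable in K.
T-tableau for the formula:
1. not (Dia Dia (p implies (q and not p)) implies Dia (p implies (q and not p))) and (p implies not p), u
2. not (Dia Dia (p implies (q and not p)) implies Dia (p implies (q and not p))), u
3. p implies not p, u
4. Dia Dia (p implies (q and not p)), u
5. not Dia (p implies (q and not p)), u
6. not (p implies (q and not p)), u
7. p, u
8. not (q and not p), u
9. not p, u
Accessibility: uRu
Branch closes: p and not p both at u.
Every branch closes (one shown): unsatisfiable in T, hence also in S4, S5 (every S4/S5-frame is a T-frame).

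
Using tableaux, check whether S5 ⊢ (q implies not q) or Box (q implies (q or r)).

Valid in S5

Tableau for the negation not ((q implies not q) or Box (q implies (q or r))):
1. not ((q implies not q) or Box (q implies (q or r))), 0
2. not (q implies not q), 0
3. not Box (q implies (q or r)), 0
4. q, 0
5. not (q implies (q or r)), 1
6. q, 1
7. not (q or r), 1
8. not q, 1
9. not r, 1
Accessibility: 0R0, 0R1, 1R0, 1R1
Branch closes: q and not q both at 1.
Every branch of the negation's tableau closes; the branch above is one of them.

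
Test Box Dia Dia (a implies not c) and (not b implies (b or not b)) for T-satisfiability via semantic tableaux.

1. Box Dia Dia (a implies not c) and (not b implies (b or not b)), u
2. Box Dia Dia (a implies not c), u
3. not b implies (b or not b), u
4. Dia Dia (a implies not c), u
5. b or not b, u
6. not b, u
7. Dia (a implies not c), v
8. Dia Dia (a implies not c), v
9. a implies not c, w
10. not c, w
11. Dia (a implies not c), x
12. a implies not c, y
13. not c, y
Accessibility: uRu, uRv, vRv, vRw, vRx, wRw, xRx, xRy, yRy

Yes, satisfiable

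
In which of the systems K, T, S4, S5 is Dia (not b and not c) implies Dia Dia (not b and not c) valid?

T-tableau for the negation not (Dia (not b and not c) implies Dia Dia (not b and not c)):
1. not (Dia (not b and not c) implies Dia Dia (not b and not c)), u
2. Dia (not b and not c), u   [neg-implies-rule on 1]
3. not Dia Dia (not b and not c), u   [neg-implies-rule on 1]
4. not Dia (not b and not c), u   [neg-Dia-rule on 3 via uRu]
5. not (not b and not c), u   [neg-Dia-rule on 4 via uRu]
6. c, u   [neg-and-rule on 5 (branches; this branch)]
7. not b and not c, v   [Dia-rule on 2: fresh world v, uRv]
8. not b, v   [and-rule on 7]
9. not c, v   [and-rule on 7]
10. not Dia (not b and not c), v   [neg-Dia-rule on 3 via uRv]
11. not (not b and not c), v   [neg-Dia-rule on 4 via uRv]
12. c, v   [neg-and-rule on 11 (branches; this branch)]
Accessibility: uRu, uRv, vRv
Branch closes: c and not c both at v.
Every branch closes (one shown): valid in T, hence also in S4, S5 (every theorem of T is a theorem of S4 and S5).
K-tableau for the negation not (Dia (not b and not c) implies Dia Dia (not b and not c)):
1. not (Dia (not b and not c) implies Dia Dia (not b and not c)), u
2. Dia (not b and not c), u   [neg-implies-rule on 1]
3. not Dia Dia (not b and not c), u   [neg-implies-rule on 1]
4. not b and not c, v   [Dia-rule on 2: fresh world v, uRv]
5. not b, v   [and-rule on 4]
6. not c, v   [and-rule on 4]
7. not Dia (not b and not c), v   [neg-Dia-rule on 3 via uRv]
Accessibility: uRv
Complete open branch: countermodel on a K-frame, so not valid in K.

T, S4, S5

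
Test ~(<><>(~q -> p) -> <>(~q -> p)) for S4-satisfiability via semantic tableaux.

Unsatisfiable (every branch closes)

1. ~(<><>(~q -> p) -> <>(~q -> p)), u
2. <><>(~q -> p), u   [~->-rule on 1]
3. ~<>(~q -> p), u   [~->-rule on 1]
4. ~(~q -> p), u   [~<>-rule on 3 via uRu]
5. ~q, u   [~->-rule on 4]
6. ~p, u   [~->-rule on 4]
7. <>(~q -> p), v   [<>-rule on 2: fresh world v, uRv]
8. ~(~q -> p), v   [~<>-rule on 3 via uRv]
9. ~q, v   [~->-rule on 8]
10. ~p, v   [~->-rule on 8]
11. ~q -> p, w   [<>-rule on 7: fresh world w, vRw]
12. ~(~q -> p), w   [~<>-rule on 3 via uRw]
13. ~q, w   [~->-rule on 12]
14. ~p, w   [~->-rule on 12]
15. p, w   [->-rule on 11 (branches; this branch)]
Accessibility: uRu, uRv, uRw, vRv, vRw, wRw
Branch closes: p and ~p both at w.
(One branch shown.) All branches close.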